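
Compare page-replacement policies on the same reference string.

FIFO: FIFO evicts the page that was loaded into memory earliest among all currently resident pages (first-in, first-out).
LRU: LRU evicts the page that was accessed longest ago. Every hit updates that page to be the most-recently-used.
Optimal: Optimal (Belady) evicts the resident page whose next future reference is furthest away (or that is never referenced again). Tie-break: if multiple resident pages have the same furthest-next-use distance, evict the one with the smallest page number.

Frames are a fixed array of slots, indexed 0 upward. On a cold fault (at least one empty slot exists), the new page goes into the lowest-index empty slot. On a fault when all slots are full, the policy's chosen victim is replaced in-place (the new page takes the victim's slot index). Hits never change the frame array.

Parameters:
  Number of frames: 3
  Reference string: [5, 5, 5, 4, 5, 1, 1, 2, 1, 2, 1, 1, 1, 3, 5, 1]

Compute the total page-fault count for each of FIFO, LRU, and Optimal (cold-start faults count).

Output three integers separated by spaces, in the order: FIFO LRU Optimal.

Answer: 7 6 5

Derivation:
--- FIFO ---
  step 0: ref 5 -> FAULT, frames=[5,-,-] (faults so far: 1)
  step 1: ref 5 -> HIT, frames=[5,-,-] (faults so far: 1)
  step 2: ref 5 -> HIT, frames=[5,-,-] (faults so far: 1)
  step 3: ref 4 -> FAULT, frames=[5,4,-] (faults so far: 2)
  step 4: ref 5 -> HIT, frames=[5,4,-] (faults so far: 2)
  step 5: ref 1 -> FAULT, frames=[5,4,1] (faults so far: 3)
  step 6: ref 1 -> HIT, frames=[5,4,1] (faults so far: 3)
  step 7: ref 2 -> FAULT, evict 5, frames=[2,4,1] (faults so far: 4)
  step 8: ref 1 -> HIT, frames=[2,4,1] (faults so far: 4)
  step 9: ref 2 -> HIT, frames=[2,4,1] (faults so far: 4)
  step 10: ref 1 -> HIT, frames=[2,4,1] (faults so far: 4)
  step 11: ref 1 -> HIT, frames=[2,4,1] (faults so far: 4)
  step 12: ref 1 -> HIT, frames=[2,4,1] (faults so far: 4)
  step 13: ref 3 -> FAULT, evict 4, frames=[2,3,1] (faults so far: 5)
  step 14: ref 5 -> FAULT, evict 1, frames=[2,3,5] (faults so far: 6)
  step 15: ref 1 -> FAULT, evict 2, frames=[1,3,5] (faults so far: 7)
  FIFO total faults: 7
--- LRU ---
  step 0: ref 5 -> FAULT, frames=[5,-,-] (faults so far: 1)
  step 1: ref 5 -> HIT, frames=[5,-,-] (faults so far: 1)
  step 2: ref 5 -> HIT, frames=[5,-,-] (faults so far: 1)
  step 3: ref 4 -> FAULT, frames=[5,4,-] (faults so far: 2)
  step 4: ref 5 -> HIT, frames=[5,4,-] (faults so far: 2)
  step 5: ref 1 -> FAULT, frames=[5,4,1] (faults so far: 3)
  step 6: ref 1 -> HIT, frames=[5,4,1] (faults so far: 3)
  step 7: ref 2 -> FAULT, evict 4, frames=[5,2,1] (faults so far: 4)
  step 8: ref 1 -> HIT, frames=[5,2,1] (faults so far: 4)
  step 9: ref 2 -> HIT, frames=[5,2,1] (faults so far: 4)
  step 10: ref 1 -> HIT, frames=[5,2,1] (faults so far: 4)
  step 11: ref 1 -> HIT, frames=[5,2,1] (faults so far: 4)
  step 12: ref 1 -> HIT, frames=[5,2,1] (faults so far: 4)
  step 13: ref 3 -> FAULT, evict 5, frames=[3,2,1] (faults so far: 5)
  step 14: ref 5 -> FAULT, evict 2, frames=[3,5,1] (faults so far: 6)
  step 15: ref 1 -> HIT, frames=[3,5,1] (faults so far: 6)
  LRU total faults: 6
--- Optimal ---
  step 0: ref 5 -> FAULT, frames=[5,-,-] (faults so far: 1)
  step 1: ref 5 -> HIT, frames=[5,-,-] (faults so far: 1)
  step 2: ref 5 -> HIT, frames=[5,-,-] (faults so far: 1)
  step 3: ref 4 -> FAULT, frames=[5,4,-] (faults so far: 2)
  step 4: ref 5 -> HIT, frames=[5,4,-] (faults so far: 2)
  step 5: ref 1 -> FAULT, frames=[5,4,1] (faults so far: 3)
  step 6: ref 1 -> HIT, frames=[5,4,1] (faults so far: 3)
  step 7: ref 2 -> FAULT, evict 4, frames=[5,2,1] (faults so far: 4)
  step 8: ref 1 -> HIT, frames=[5,2,1] (faults so far: 4)
  step 9: ref 2 -> HIT, frames=[5,2,1] (faults so far: 4)
  step 10: ref 1 -> HIT, frames=[5,2,1] (faults so far: 4)
  step 11: ref 1 -> HIT, frames=[5,2,1] (faults so far: 4)
  step 12: ref 1 -> HIT, frames=[5,2,1] (faults so far: 4)
  step 13: ref 3 -> FAULT, evict 2, frames=[5,3,1] (faults so far: 5)
  step 14: ref 5 -> HIT, frames=[5,3,1] (faults so far: 5)
  step 15: ref 1 -> HIT, frames=[5,3,1] (faults so far: 5)
  Optimal total faults: 5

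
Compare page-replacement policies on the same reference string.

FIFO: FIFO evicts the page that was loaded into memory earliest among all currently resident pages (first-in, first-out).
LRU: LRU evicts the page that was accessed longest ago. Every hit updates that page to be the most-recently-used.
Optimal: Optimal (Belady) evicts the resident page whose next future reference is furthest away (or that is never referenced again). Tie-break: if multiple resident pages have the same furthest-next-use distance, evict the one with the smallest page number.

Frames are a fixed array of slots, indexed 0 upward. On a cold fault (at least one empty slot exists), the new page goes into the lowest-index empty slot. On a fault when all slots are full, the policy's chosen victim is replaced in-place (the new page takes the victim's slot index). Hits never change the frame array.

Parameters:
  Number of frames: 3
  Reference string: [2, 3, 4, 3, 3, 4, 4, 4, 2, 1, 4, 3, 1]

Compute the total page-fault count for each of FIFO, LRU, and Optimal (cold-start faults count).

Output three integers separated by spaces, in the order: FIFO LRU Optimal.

--- FIFO ---
  step 0: ref 2 -> FAULT, frames=[2,-,-] (faults so far: 1)
  step 1: ref 3 -> FAULT, frames=[2,3,-] (faults so far: 2)
  step 2: ref 4 -> FAULT, frames=[2,3,4] (faults so far: 3)
  step 3: ref 3 -> HIT, frames=[2,3,4] (faults so far: 3)
  step 4: ref 3 -> HIT, frames=[2,3,4] (faults so far: 3)
  step 5: ref 4 -> HIT, frames=[2,3,4] (faults so far: 3)
  step 6: ref 4 -> HIT, frames=[2,3,4] (faults so far: 3)
  step 7: ref 4 -> HIT, frames=[2,3,4] (faults so far: 3)
  step 8: ref 2 -> HIT, frames=[2,3,4] (faults so far: 3)
  step 9: ref 1 -> FAULT, evict 2, frames=[1,3,4] (faults so far: 4)
  step 10: ref 4 -> HIT, frames=[1,3,4] (faults so far: 4)
  step 11: ref 3 -> HIT, frames=[1,3,4] (faults so far: 4)
  step 12: ref 1 -> HIT, frames=[1,3,4] (faults so far: 4)
  FIFO total faults: 4
--- LRU ---
  step 0: ref 2 -> FAULT, frames=[2,-,-] (faults so far: 1)
  step 1: ref 3 -> FAULT, frames=[2,3,-] (faults so far: 2)
  step 2: ref 4 -> FAULT, frames=[2,3,4] (faults so far: 3)
  step 3: ref 3 -> HIT, frames=[2,3,4] (faults so far: 3)
  step 4: ref 3 -> HIT, frames=[2,3,4] (faults so far: 3)
  step 5: ref 4 -> HIT, frames=[2,3,4] (faults so far: 3)
  step 6: ref 4 -> HIT, frames=[2,3,4] (faults so far: 3)
  step 7: ref 4 -> HIT, frames=[2,3,4] (faults so far: 3)
  step 8: ref 2 -> HIT, frames=[2,3,4] (faults so far: 3)
  step 9: ref 1 -> FAULT, evict 3, frames=[2,1,4] (faults so far: 4)
  step 10: ref 4 -> HIT, frames=[2,1,4] (faults so far: 4)
  step 11: ref 3 -> FAULT, evict 2, frames=[3,1,4] (faults so far: 5)
  step 12: ref 1 -> HIT, frames=[3,1,4] (faults so far: 5)
  LRU total faults: 5
--- Optimal ---
  step 0: ref 2 -> FAULT, frames=[2,-,-] (faults so far: 1)
  step 1: ref 3 -> FAULT, frames=[2,3,-] (faults so far: 2)
  step 2: ref 4 -> FAULT, frames=[2,3,4] (faults so far: 3)
  step 3: ref 3 -> HIT, frames=[2,3,4] (faults so far: 3)
  step 4: ref 3 -> HIT, frames=[2,3,4] (faults so far: 3)
  step 5: ref 4 -> HIT, frames=[2,3,4] (faults so far: 3)
  step 6: ref 4 -> HIT, frames=[2,3,4] (faults so far: 3)
  step 7: ref 4 -> HIT, frames=[2,3,4] (faults so far: 3)
  step 8: ref 2 -> HIT, frames=[2,3,4] (faults so far: 3)
  step 9: ref 1 -> FAULT, evict 2, frames=[1,3,4] (faults so far: 4)
  step 10: ref 4 -> HIT, frames=[1,3,4] (faults so far: 4)
  step 11: ref 3 -> HIT, frames=[1,3,4] (faults so far: 4)
  step 12: ref 1 -> HIT, frames=[1,3,4] (faults so far: 4)
  Optimal total faults: 4

Answer: 4 5 4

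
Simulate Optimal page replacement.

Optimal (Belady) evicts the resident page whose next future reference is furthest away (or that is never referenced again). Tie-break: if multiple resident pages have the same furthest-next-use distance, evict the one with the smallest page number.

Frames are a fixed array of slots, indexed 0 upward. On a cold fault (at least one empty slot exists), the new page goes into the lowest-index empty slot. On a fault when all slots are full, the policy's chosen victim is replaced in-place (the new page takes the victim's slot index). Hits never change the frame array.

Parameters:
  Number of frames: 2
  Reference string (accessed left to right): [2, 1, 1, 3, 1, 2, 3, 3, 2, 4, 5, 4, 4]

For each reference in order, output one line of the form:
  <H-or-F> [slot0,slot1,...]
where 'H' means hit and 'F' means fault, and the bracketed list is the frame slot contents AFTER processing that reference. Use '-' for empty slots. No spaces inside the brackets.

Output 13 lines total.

F [2,-]
F [2,1]
H [2,1]
F [3,1]
H [3,1]
F [3,2]
H [3,2]
H [3,2]
H [3,2]
F [3,4]
F [5,4]
H [5,4]
H [5,4]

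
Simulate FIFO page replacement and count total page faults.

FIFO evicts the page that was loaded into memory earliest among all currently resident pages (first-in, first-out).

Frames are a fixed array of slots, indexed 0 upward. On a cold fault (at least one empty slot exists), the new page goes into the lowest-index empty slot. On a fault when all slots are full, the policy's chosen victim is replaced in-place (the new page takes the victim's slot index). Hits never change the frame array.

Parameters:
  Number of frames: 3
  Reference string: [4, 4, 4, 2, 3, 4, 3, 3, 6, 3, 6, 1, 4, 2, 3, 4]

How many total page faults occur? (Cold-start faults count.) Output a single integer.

Step 0: ref 4 → FAULT, frames=[4,-,-]
Step 1: ref 4 → HIT, frames=[4,-,-]
Step 2: ref 4 → HIT, frames=[4,-,-]
Step 3: ref 2 → FAULT, frames=[4,2,-]
Step 4: ref 3 → FAULT, frames=[4,2,3]
Step 5: ref 4 → HIT, frames=[4,2,3]
Step 6: ref 3 → HIT, frames=[4,2,3]
Step 7: ref 3 → HIT, frames=[4,2,3]
Step 8: ref 6 → FAULT (evict 4), frames=[6,2,3]
Step 9: ref 3 → HIT, frames=[6,2,3]
Step 10: ref 6 → HIT, frames=[6,2,3]
Step 11: ref 1 → FAULT (evict 2), frames=[6,1,3]
Step 12: ref 4 → FAULT (evict 3), frames=[6,1,4]
Step 13: ref 2 → FAULT (evict 6), frames=[2,1,4]
Step 14: ref 3 → FAULT (evict 1), frames=[2,3,4]
Step 15: ref 4 → HIT, frames=[2,3,4]
Total faults: 8

Answer: 8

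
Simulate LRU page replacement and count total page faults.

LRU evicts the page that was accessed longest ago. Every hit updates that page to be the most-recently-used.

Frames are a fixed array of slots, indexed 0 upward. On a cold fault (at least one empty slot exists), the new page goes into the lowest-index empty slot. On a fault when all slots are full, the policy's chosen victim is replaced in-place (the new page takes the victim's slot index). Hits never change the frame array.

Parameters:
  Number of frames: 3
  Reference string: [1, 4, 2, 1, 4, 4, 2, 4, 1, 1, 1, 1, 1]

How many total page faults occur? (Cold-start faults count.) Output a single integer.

Answer: 3

Derivation:
Step 0: ref 1 → FAULT, frames=[1,-,-]
Step 1: ref 4 → FAULT, frames=[1,4,-]
Step 2: ref 2 → FAULT, frames=[1,4,2]
Step 3: ref 1 → HIT, frames=[1,4,2]
Step 4: ref 4 → HIT, frames=[1,4,2]
Step 5: ref 4 → HIT, frames=[1,4,2]
Step 6: ref 2 → HIT, frames=[1,4,2]
Step 7: ref 4 → HIT, frames=[1,4,2]
Step 8: ref 1 → HIT, frames=[1,4,2]
Step 9: ref 1 → HIT, frames=[1,4,2]
Step 10: ref 1 → HIT, frames=[1,4,2]
Step 11: ref 1 → HIT, frames=[1,4,2]
Step 12: ref 1 → HIT, frames=[1,4,2]
Total faults: 3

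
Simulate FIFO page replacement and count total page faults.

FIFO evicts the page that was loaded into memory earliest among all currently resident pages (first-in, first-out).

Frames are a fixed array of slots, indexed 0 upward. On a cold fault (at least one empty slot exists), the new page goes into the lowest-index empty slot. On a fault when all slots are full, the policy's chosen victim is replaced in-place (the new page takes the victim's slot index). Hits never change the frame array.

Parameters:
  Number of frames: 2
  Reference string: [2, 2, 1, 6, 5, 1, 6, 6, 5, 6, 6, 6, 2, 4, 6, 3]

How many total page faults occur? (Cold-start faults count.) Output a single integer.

Answer: 11

Derivation:
Step 0: ref 2 → FAULT, frames=[2,-]
Step 1: ref 2 → HIT, frames=[2,-]
Step 2: ref 1 → FAULT, frames=[2,1]
Step 3: ref 6 → FAULT (evict 2), frames=[6,1]
Step 4: ref 5 → FAULT (evict 1), frames=[6,5]
Step 5: ref 1 → FAULT (evict 6), frames=[1,5]
Step 6: ref 6 → FAULT (evict 5), frames=[1,6]
Step 7: ref 6 → HIT, frames=[1,6]
Step 8: ref 5 → FAULT (evict 1), frames=[5,6]
Step 9: ref 6 → HIT, frames=[5,6]
Step 10: ref 6 → HIT, frames=[5,6]
Step 11: ref 6 → HIT, frames=[5,6]
Step 12: ref 2 → FAULT (evict 6), frames=[5,2]
Step 13: ref 4 → FAULT (evict 5), frames=[4,2]
Step 14: ref 6 → FAULT (evict 2), frames=[4,6]
Step 15: ref 3 → FAULT (evict 4), frames=[3,6]
Total faults: 11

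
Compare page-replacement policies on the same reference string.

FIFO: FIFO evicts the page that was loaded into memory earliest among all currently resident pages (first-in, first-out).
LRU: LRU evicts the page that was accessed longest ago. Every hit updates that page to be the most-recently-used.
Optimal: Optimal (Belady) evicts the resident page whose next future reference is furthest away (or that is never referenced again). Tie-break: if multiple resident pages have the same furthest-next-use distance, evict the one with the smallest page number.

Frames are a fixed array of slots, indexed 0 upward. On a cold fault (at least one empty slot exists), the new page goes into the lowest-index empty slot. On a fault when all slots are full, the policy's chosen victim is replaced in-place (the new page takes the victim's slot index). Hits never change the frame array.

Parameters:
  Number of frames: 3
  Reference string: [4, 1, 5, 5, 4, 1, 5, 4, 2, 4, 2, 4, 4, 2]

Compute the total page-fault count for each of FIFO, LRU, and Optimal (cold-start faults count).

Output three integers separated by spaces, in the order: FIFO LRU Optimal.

Answer: 5 4 4

Derivation:
--- FIFO ---
  step 0: ref 4 -> FAULT, frames=[4,-,-] (faults so far: 1)
  step 1: ref 1 -> FAULT, frames=[4,1,-] (faults so far: 2)
  step 2: ref 5 -> FAULT, frames=[4,1,5] (faults so far: 3)
  step 3: ref 5 -> HIT, frames=[4,1,5] (faults so far: 3)
  step 4: ref 4 -> HIT, frames=[4,1,5] (faults so far: 3)
  step 5: ref 1 -> HIT, frames=[4,1,5] (faults so far: 3)
  step 6: ref 5 -> HIT, frames=[4,1,5] (faults so far: 3)
  step 7: ref 4 -> HIT, frames=[4,1,5] (faults so far: 3)
  step 8: ref 2 -> FAULT, evict 4, frames=[2,1,5] (faults so far: 4)
  step 9: ref 4 -> FAULT, evict 1, frames=[2,4,5] (faults so far: 5)
  step 10: ref 2 -> HIT, frames=[2,4,5] (faults so far: 5)
  step 11: ref 4 -> HIT, frames=[2,4,5] (faults so far: 5)
  step 12: ref 4 -> HIT, frames=[2,4,5] (faults so far: 5)
  step 13: ref 2 -> HIT, frames=[2,4,5] (faults so far: 5)
  FIFO total faults: 5
--- LRU ---
  step 0: ref 4 -> FAULT, frames=[4,-,-] (faults so far: 1)
  step 1: ref 1 -> FAULT, frames=[4,1,-] (faults so far: 2)
  step 2: ref 5 -> FAULT, frames=[4,1,5] (faults so far: 3)
  step 3: ref 5 -> HIT, frames=[4,1,5] (faults so far: 3)
  step 4: ref 4 -> HIT, frames=[4,1,5] (faults so far: 3)
  step 5: ref 1 -> HIT, frames=[4,1,5] (faults so far: 3)
  step 6: ref 5 -> HIT, frames=[4,1,5] (faults so far: 3)
  step 7: ref 4 -> HIT, frames=[4,1,5] (faults so far: 3)
  step 8: ref 2 -> FAULT, evict 1, frames=[4,2,5] (faults so far: 4)
  step 9: ref 4 -> HIT, frames=[4,2,5] (faults so far: 4)
  step 10: ref 2 -> HIT, frames=[4,2,5] (faults so far: 4)
  step 11: ref 4 -> HIT, frames=[4,2,5] (faults so far: 4)
  step 12: ref 4 -> HIT, frames=[4,2,5] (faults so far: 4)
  step 13: ref 2 -> HIT, frames=[4,2,5] (faults so far: 4)
  LRU total faults: 4
--- Optimal ---
  step 0: ref 4 -> FAULT, frames=[4,-,-] (faults so far: 1)
  step 1: ref 1 -> FAULT, frames=[4,1,-] (faults so far: 2)
  step 2: ref 5 -> FAULT, frames=[4,1,5] (faults so far: 3)
  step 3: ref 5 -> HIT, frames=[4,1,5] (faults so far: 3)
  step 4: ref 4 -> HIT, frames=[4,1,5] (faults so far: 3)
  step 5: ref 1 -> HIT, frames=[4,1,5] (faults so far: 3)
  step 6: ref 5 -> HIT, frames=[4,1,5] (faults so far: 3)
  step 7: ref 4 -> HIT, frames=[4,1,5] (faults so far: 3)
  step 8: ref 2 -> FAULT, evict 1, frames=[4,2,5] (faults so far: 4)
  step 9: ref 4 -> HIT, frames=[4,2,5] (faults so far: 4)
  step 10: ref 2 -> HIT, frames=[4,2,5] (faults so far: 4)
  step 11: ref 4 -> HIT, frames=[4,2,5] (faults so far: 4)
  step 12: ref 4 -> HIT, frames=[4,2,5] (faults so far: 4)
  step 13: ref 2 -> HIT, frames=[4,2,5] (faults so far: 4)
  Optimal total faults: 4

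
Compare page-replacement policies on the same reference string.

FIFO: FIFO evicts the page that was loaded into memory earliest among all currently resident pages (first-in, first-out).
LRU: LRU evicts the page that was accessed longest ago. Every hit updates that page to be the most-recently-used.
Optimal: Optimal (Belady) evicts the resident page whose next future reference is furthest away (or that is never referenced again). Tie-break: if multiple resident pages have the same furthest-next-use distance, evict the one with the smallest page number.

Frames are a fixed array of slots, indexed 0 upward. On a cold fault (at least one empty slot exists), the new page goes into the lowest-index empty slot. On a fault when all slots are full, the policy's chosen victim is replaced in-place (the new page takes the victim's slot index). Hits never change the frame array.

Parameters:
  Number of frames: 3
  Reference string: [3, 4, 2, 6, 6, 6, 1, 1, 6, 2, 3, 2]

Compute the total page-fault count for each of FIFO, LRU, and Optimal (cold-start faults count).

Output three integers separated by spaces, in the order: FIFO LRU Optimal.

--- FIFO ---
  step 0: ref 3 -> FAULT, frames=[3,-,-] (faults so far: 1)
  step 1: ref 4 -> FAULT, frames=[3,4,-] (faults so far: 2)
  step 2: ref 2 -> FAULT, frames=[3,4,2] (faults so far: 3)
  step 3: ref 6 -> FAULT, evict 3, frames=[6,4,2] (faults so far: 4)
  step 4: ref 6 -> HIT, frames=[6,4,2] (faults so far: 4)
  step 5: ref 6 -> HIT, frames=[6,4,2] (faults so far: 4)
  step 6: ref 1 -> FAULT, evict 4, frames=[6,1,2] (faults so far: 5)
  step 7: ref 1 -> HIT, frames=[6,1,2] (faults so far: 5)
  step 8: ref 6 -> HIT, frames=[6,1,2] (faults so far: 5)
  step 9: ref 2 -> HIT, frames=[6,1,2] (faults so far: 5)
  step 10: ref 3 -> FAULT, evict 2, frames=[6,1,3] (faults so far: 6)
  step 11: ref 2 -> FAULT, evict 6, frames=[2,1,3] (faults so far: 7)
  FIFO total faults: 7
--- LRU ---
  step 0: ref 3 -> FAULT, frames=[3,-,-] (faults so far: 1)
  step 1: ref 4 -> FAULT, frames=[3,4,-] (faults so far: 2)
  step 2: ref 2 -> FAULT, frames=[3,4,2] (faults so far: 3)
  step 3: ref 6 -> FAULT, evict 3, frames=[6,4,2] (faults so far: 4)
  step 4: ref 6 -> HIT, frames=[6,4,2] (faults so far: 4)
  step 5: ref 6 -> HIT, frames=[6,4,2] (faults so far: 4)
  step 6: ref 1 -> FAULT, evict 4, frames=[6,1,2] (faults so far: 5)
  step 7: ref 1 -> HIT, frames=[6,1,2] (faults so far: 5)
  step 8: ref 6 -> HIT, frames=[6,1,2] (faults so far: 5)
  step 9: ref 2 -> HIT, frames=[6,1,2] (faults so far: 5)
  step 10: ref 3 -> FAULT, evict 1, frames=[6,3,2] (faults so far: 6)
  step 11: ref 2 -> HIT, frames=[6,3,2] (faults so far: 6)
  LRU total faults: 6
--- Optimal ---
  step 0: ref 3 -> FAULT, frames=[3,-,-] (faults so far: 1)
  step 1: ref 4 -> FAULT, frames=[3,4,-] (faults so far: 2)
  step 2: ref 2 -> FAULT, frames=[3,4,2] (faults so far: 3)
  step 3: ref 6 -> FAULT, evict 4, frames=[3,6,2] (faults so far: 4)
  step 4: ref 6 -> HIT, frames=[3,6,2] (faults so far: 4)
  step 5: ref 6 -> HIT, frames=[3,6,2] (faults so far: 4)
  step 6: ref 1 -> FAULT, evict 3, frames=[1,6,2] (faults so far: 5)
  step 7: ref 1 -> HIT, frames=[1,6,2] (faults so far: 5)
  step 8: ref 6 -> HIT, frames=[1,6,2] (faults so far: 5)
  step 9: ref 2 -> HIT, frames=[1,6,2] (faults so far: 5)
  step 10: ref 3 -> FAULT, evict 1, frames=[3,6,2] (faults so far: 6)
  step 11: ref 2 -> HIT, frames=[3,6,2] (faults so far: 6)
  Optimal total faults: 6

Answer: 7 6 6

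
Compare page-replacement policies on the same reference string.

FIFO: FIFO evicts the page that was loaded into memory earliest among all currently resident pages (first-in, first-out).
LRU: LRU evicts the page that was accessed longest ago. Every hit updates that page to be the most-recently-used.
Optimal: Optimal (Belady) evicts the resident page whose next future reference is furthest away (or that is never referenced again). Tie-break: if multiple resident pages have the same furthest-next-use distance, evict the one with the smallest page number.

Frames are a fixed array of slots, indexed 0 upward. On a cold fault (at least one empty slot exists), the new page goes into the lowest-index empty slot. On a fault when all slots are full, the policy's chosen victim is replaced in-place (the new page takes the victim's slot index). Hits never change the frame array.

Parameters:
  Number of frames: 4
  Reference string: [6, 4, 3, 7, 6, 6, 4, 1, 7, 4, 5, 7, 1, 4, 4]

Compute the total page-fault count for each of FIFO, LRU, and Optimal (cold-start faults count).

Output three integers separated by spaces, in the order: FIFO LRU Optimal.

Answer: 7 6 6

Derivation:
--- FIFO ---
  step 0: ref 6 -> FAULT, frames=[6,-,-,-] (faults so far: 1)
  step 1: ref 4 -> FAULT, frames=[6,4,-,-] (faults so far: 2)
  step 2: ref 3 -> FAULT, frames=[6,4,3,-] (faults so far: 3)
  step 3: ref 7 -> FAULT, frames=[6,4,3,7] (faults so far: 4)
  step 4: ref 6 -> HIT, frames=[6,4,3,7] (faults so far: 4)
  step 5: ref 6 -> HIT, frames=[6,4,3,7] (faults so far: 4)
  step 6: ref 4 -> HIT, frames=[6,4,3,7] (faults so far: 4)
  step 7: ref 1 -> FAULT, evict 6, frames=[1,4,3,7] (faults so far: 5)
  step 8: ref 7 -> HIT, frames=[1,4,3,7] (faults so far: 5)
  step 9: ref 4 -> HIT, frames=[1,4,3,7] (faults so far: 5)
  step 10: ref 5 -> FAULT, evict 4, frames=[1,5,3,7] (faults so far: 6)
  step 11: ref 7 -> HIT, frames=[1,5,3,7] (faults so far: 6)
  step 12: ref 1 -> HIT, frames=[1,5,3,7] (faults so far: 6)
  step 13: ref 4 -> FAULT, evict 3, frames=[1,5,4,7] (faults so far: 7)
  step 14: ref 4 -> HIT, frames=[1,5,4,7] (faults so far: 7)
  FIFO total faults: 7
--- LRU ---
  step 0: ref 6 -> FAULT, frames=[6,-,-,-] (faults so far: 1)
  step 1: ref 4 -> FAULT, frames=[6,4,-,-] (faults so far: 2)
  step 2: ref 3 -> FAULT, frames=[6,4,3,-] (faults so far: 3)
  step 3: ref 7 -> FAULT, frames=[6,4,3,7] (faults so far: 4)
  step 4: ref 6 -> HIT, frames=[6,4,3,7] (faults so far: 4)
  step 5: ref 6 -> HIT, frames=[6,4,3,7] (faults so far: 4)
  step 6: ref 4 -> HIT, frames=[6,4,3,7] (faults so far: 4)
  step 7: ref 1 -> FAULT, evict 3, frames=[6,4,1,7] (faults so far: 5)
  step 8: ref 7 -> HIT, frames=[6,4,1,7] (faults so far: 5)
  step 9: ref 4 -> HIT, frames=[6,4,1,7] (faults so far: 5)
  step 10: ref 5 -> FAULT, evict 6, frames=[5,4,1,7] (faults so far: 6)
  step 11: ref 7 -> HIT, frames=[5,4,1,7] (faults so far: 6)
  step 12: ref 1 -> HIT, frames=[5,4,1,7] (faults so far: 6)
  step 13: ref 4 -> HIT, frames=[5,4,1,7] (faults so far: 6)
  step 14: ref 4 -> HIT, frames=[5,4,1,7] (faults so far: 6)
  LRU total faults: 6
--- Optimal ---
  step 0: ref 6 -> FAULT, frames=[6,-,-,-] (faults so far: 1)
  step 1: ref 4 -> FAULT, frames=[6,4,-,-] (faults so far: 2)
  step 2: ref 3 -> FAULT, frames=[6,4,3,-] (faults so far: 3)
  step 3: ref 7 -> FAULT, frames=[6,4,3,7] (faults so far: 4)
  step 4: ref 6 -> HIT, frames=[6,4,3,7] (faults so far: 4)
  step 5: ref 6 -> HIT, frames=[6,4,3,7] (faults so far: 4)
  step 6: ref 4 -> HIT, frames=[6,4,3,7] (faults so far: 4)
  step 7: ref 1 -> FAULT, evict 3, frames=[6,4,1,7] (faults so far: 5)
  step 8: ref 7 -> HIT, frames=[6,4,1,7] (faults so far: 5)
  step 9: ref 4 -> HIT, frames=[6,4,1,7] (faults so far: 5)
  step 10: ref 5 -> FAULT, evict 6, frames=[5,4,1,7] (faults so far: 6)
  step 11: ref 7 -> HIT, frames=[5,4,1,7] (faults so far: 6)
  step 12: ref 1 -> HIT, frames=[5,4,1,7] (faults so far: 6)
  step 13: ref 4 -> HIT, frames=[5,4,1,7] (faults so far: 6)
  step 14: ref 4 -> HIT, frames=[5,4,1,7] (faults so far: 6)
  Optimal total faults: 6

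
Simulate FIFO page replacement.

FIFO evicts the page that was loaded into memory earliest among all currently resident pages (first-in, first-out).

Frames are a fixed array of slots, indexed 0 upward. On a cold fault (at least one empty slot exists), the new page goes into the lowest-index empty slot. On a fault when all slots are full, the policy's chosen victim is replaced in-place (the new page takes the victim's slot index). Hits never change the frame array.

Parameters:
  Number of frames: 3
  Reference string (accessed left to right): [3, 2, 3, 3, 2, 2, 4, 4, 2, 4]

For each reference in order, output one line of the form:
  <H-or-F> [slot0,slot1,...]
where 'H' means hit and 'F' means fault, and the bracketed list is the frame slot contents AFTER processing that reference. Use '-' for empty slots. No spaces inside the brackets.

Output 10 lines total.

F [3,-,-]
F [3,2,-]
H [3,2,-]
H [3,2,-]
H [3,2,-]
H [3,2,-]
F [3,2,4]
H [3,2,4]
H [3,2,4]
H [3,2,4]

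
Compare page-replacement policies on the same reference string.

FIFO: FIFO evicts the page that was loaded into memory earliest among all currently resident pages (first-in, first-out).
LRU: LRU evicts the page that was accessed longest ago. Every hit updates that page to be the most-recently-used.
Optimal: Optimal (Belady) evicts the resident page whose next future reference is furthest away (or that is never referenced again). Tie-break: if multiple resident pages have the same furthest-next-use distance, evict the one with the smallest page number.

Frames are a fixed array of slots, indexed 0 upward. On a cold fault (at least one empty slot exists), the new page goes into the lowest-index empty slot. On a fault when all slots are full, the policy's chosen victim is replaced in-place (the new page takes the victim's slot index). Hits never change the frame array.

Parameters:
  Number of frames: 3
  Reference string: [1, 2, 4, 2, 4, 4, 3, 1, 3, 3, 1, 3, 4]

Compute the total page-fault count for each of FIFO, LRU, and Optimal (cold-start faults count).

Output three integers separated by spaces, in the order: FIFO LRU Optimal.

Answer: 5 5 4

Derivation:
--- FIFO ---
  step 0: ref 1 -> FAULT, frames=[1,-,-] (faults so far: 1)
  step 1: ref 2 -> FAULT, frames=[1,2,-] (faults so far: 2)
  step 2: ref 4 -> FAULT, frames=[1,2,4] (faults so far: 3)
  step 3: ref 2 -> HIT, frames=[1,2,4] (faults so far: 3)
  step 4: ref 4 -> HIT, frames=[1,2,4] (faults so far: 3)
  step 5: ref 4 -> HIT, frames=[1,2,4] (faults so far: 3)
  step 6: ref 3 -> FAULT, evict 1, frames=[3,2,4] (faults so far: 4)
  step 7: ref 1 -> FAULT, evict 2, frames=[3,1,4] (faults so far: 5)
  step 8: ref 3 -> HIT, frames=[3,1,4] (faults so far: 5)
  step 9: ref 3 -> HIT, frames=[3,1,4] (faults so far: 5)
  step 10: ref 1 -> HIT, frames=[3,1,4] (faults so far: 5)
  step 11: ref 3 -> HIT, frames=[3,1,4] (faults so far: 5)
  step 12: ref 4 -> HIT, frames=[3,1,4] (faults so far: 5)
  FIFO total faults: 5
--- LRU ---
  step 0: ref 1 -> FAULT, frames=[1,-,-] (faults so far: 1)
  step 1: ref 2 -> FAULT, frames=[1,2,-] (faults so far: 2)
  step 2: ref 4 -> FAULT, frames=[1,2,4] (faults so far: 3)
  step 3: ref 2 -> HIT, frames=[1,2,4] (faults so far: 3)
  step 4: ref 4 -> HIT, frames=[1,2,4] (faults so far: 3)
  step 5: ref 4 -> HIT, frames=[1,2,4] (faults so far: 3)
  step 6: ref 3 -> FAULT, evict 1, frames=[3,2,4] (faults so far: 4)
  step 7: ref 1 -> FAULT, evict 2, frames=[3,1,4] (faults so far: 5)
  step 8: ref 3 -> HIT, frames=[3,1,4] (faults so far: 5)
  step 9: ref 3 -> HIT, frames=[3,1,4] (faults so far: 5)
  step 10: ref 1 -> HIT, frames=[3,1,4] (faults so far: 5)
  step 11: ref 3 -> HIT, frames=[3,1,4] (faults so far: 5)
  step 12: ref 4 -> HIT, frames=[3,1,4] (faults so far: 5)
  LRU total faults: 5
--- Optimal ---
  step 0: ref 1 -> FAULT, frames=[1,-,-] (faults so far: 1)
  step 1: ref 2 -> FAULT, frames=[1,2,-] (faults so far: 2)
  step 2: ref 4 -> FAULT, frames=[1,2,4] (faults so far: 3)
  step 3: ref 2 -> HIT, frames=[1,2,4] (faults so far: 3)
  step 4: ref 4 -> HIT, frames=[1,2,4] (faults so far: 3)
  step 5: ref 4 -> HIT, frames=[1,2,4] (faults so far: 3)
  step 6: ref 3 -> FAULT, evict 2, frames=[1,3,4] (faults so far: 4)
  step 7: ref 1 -> HIT, frames=[1,3,4] (faults so far: 4)
  step 8: ref 3 -> HIT, frames=[1,3,4] (faults so far: 4)
  step 9: ref 3 -> HIT, frames=[1,3,4] (faults so far: 4)
  step 10: ref 1 -> HIT, frames=[1,3,4] (faults so far: 4)
  step 11: ref 3 -> HIT, frames=[1,3,4] (faults so far: 4)
  step 12: ref 4 -> HIT, frames=[1,3,4] (faults so far: 4)
  Optimal total faults: 4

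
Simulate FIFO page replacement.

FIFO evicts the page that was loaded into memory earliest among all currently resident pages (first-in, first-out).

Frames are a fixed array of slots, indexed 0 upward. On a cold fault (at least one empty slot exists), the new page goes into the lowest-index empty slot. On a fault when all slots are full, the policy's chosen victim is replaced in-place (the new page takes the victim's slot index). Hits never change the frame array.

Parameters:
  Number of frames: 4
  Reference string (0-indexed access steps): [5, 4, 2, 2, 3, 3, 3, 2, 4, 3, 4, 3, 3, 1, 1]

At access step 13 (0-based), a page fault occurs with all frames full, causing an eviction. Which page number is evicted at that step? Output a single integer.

Answer: 5

Derivation:
Step 0: ref 5 -> FAULT, frames=[5,-,-,-]
Step 1: ref 4 -> FAULT, frames=[5,4,-,-]
Step 2: ref 2 -> FAULT, frames=[5,4,2,-]
Step 3: ref 2 -> HIT, frames=[5,4,2,-]
Step 4: ref 3 -> FAULT, frames=[5,4,2,3]
Step 5: ref 3 -> HIT, frames=[5,4,2,3]
Step 6: ref 3 -> HIT, frames=[5,4,2,3]
Step 7: ref 2 -> HIT, frames=[5,4,2,3]
Step 8: ref 4 -> HIT, frames=[5,4,2,3]
Step 9: ref 3 -> HIT, frames=[5,4,2,3]
Step 10: ref 4 -> HIT, frames=[5,4,2,3]
Step 11: ref 3 -> HIT, frames=[5,4,2,3]
Step 12: ref 3 -> HIT, frames=[5,4,2,3]
Step 13: ref 1 -> FAULT, evict 5, frames=[1,4,2,3]
At step 13: evicted page 5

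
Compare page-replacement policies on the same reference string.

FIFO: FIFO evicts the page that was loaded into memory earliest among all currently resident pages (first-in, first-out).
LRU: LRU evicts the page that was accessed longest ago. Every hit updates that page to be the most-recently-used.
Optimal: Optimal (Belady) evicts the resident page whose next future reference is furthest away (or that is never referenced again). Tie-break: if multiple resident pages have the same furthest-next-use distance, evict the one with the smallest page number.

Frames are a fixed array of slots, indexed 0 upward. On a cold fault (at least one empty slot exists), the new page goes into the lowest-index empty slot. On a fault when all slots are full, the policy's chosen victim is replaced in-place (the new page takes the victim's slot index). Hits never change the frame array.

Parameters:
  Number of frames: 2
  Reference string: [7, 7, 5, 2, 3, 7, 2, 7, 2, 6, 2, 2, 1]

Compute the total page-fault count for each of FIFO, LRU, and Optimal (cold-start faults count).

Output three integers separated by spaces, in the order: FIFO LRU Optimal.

Answer: 8 8 7

Derivation:
--- FIFO ---
  step 0: ref 7 -> FAULT, frames=[7,-] (faults so far: 1)
  step 1: ref 7 -> HIT, frames=[7,-] (faults so far: 1)
  step 2: ref 5 -> FAULT, frames=[7,5] (faults so far: 2)
  step 3: ref 2 -> FAULT, evict 7, frames=[2,5] (faults so far: 3)
  step 4: ref 3 -> FAULT, evict 5, frames=[2,3] (faults so far: 4)
  step 5: ref 7 -> FAULT, evict 2, frames=[7,3] (faults so far: 5)
  step 6: ref 2 -> FAULT, evict 3, frames=[7,2] (faults so far: 6)
  step 7: ref 7 -> HIT, frames=[7,2] (faults so far: 6)
  step 8: ref 2 -> HIT, frames=[7,2] (faults so far: 6)
  step 9: ref 6 -> FAULT, evict 7, frames=[6,2] (faults so far: 7)
  step 10: ref 2 -> HIT, frames=[6,2] (faults so far: 7)
  step 11: ref 2 -> HIT, frames=[6,2] (faults so far: 7)
  step 12: ref 1 -> FAULT, evict 2, frames=[6,1] (faults so far: 8)
  FIFO total faults: 8
--- LRU ---
  step 0: ref 7 -> FAULT, frames=[7,-] (faults so far: 1)
  step 1: ref 7 -> HIT, frames=[7,-] (faults so far: 1)
  step 2: ref 5 -> FAULT, frames=[7,5] (faults so far: 2)
  step 3: ref 2 -> FAULT, evict 7, frames=[2,5] (faults so far: 3)
  step 4: ref 3 -> FAULT, evict 5, frames=[2,3] (faults so far: 4)
  step 5: ref 7 -> FAULT, evict 2, frames=[7,3] (faults so far: 5)
  step 6: ref 2 -> FAULT, evict 3, frames=[7,2] (faults so far: 6)
  step 7: ref 7 -> HIT, frames=[7,2] (faults so far: 6)
  step 8: ref 2 -> HIT, frames=[7,2] (faults so far: 6)
  step 9: ref 6 -> FAULT, evict 7, frames=[6,2] (faults so far: 7)
  step 10: ref 2 -> HIT, frames=[6,2] (faults so far: 7)
  step 11: ref 2 -> HIT, frames=[6,2] (faults so far: 7)
  step 12: ref 1 -> FAULT, evict 6, frames=[1,2] (faults so far: 8)
  LRU total faults: 8
--- Optimal ---
  step 0: ref 7 -> FAULT, frames=[7,-] (faults so far: 1)
  step 1: ref 7 -> HIT, frames=[7,-] (faults so far: 1)
  step 2: ref 5 -> FAULT, frames=[7,5] (faults so far: 2)
  step 3: ref 2 -> FAULT, evict 5, frames=[7,2] (faults so far: 3)
  step 4: ref 3 -> FAULT, evict 2, frames=[7,3] (faults so far: 4)
  step 5: ref 7 -> HIT, frames=[7,3] (faults so far: 4)
  step 6: ref 2 -> FAULT, evict 3, frames=[7,2] (faults so far: 5)
  step 7: ref 7 -> HIT, frames=[7,2] (faults so far: 5)
  step 8: ref 2 -> HIT, frames=[7,2] (faults so far: 5)
  step 9: ref 6 -> FAULT, evict 7, frames=[6,2] (faults so far: 6)
  step 10: ref 2 -> HIT, frames=[6,2] (faults so far: 6)
  step 11: ref 2 -> HIT, frames=[6,2] (faults so far: 6)
  step 12: ref 1 -> FAULT, evict 2, frames=[6,1] (faults so far: 7)
  Optimal total faults: 7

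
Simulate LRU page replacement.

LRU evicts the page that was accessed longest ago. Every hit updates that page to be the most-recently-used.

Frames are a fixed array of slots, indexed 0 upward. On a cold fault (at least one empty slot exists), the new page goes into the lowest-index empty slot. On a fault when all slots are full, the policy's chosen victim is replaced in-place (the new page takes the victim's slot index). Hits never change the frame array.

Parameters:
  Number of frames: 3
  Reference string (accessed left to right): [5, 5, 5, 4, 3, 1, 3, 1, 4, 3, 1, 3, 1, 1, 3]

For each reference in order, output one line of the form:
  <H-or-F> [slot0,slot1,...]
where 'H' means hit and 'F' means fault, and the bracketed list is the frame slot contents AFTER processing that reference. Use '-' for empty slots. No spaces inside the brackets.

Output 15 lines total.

F [5,-,-]
H [5,-,-]
H [5,-,-]
F [5,4,-]
F [5,4,3]
F [1,4,3]
H [1,4,3]
H [1,4,3]
H [1,4,3]
H [1,4,3]
H [1,4,3]
H [1,4,3]
H [1,4,3]
H [1,4,3]
H [1,4,3]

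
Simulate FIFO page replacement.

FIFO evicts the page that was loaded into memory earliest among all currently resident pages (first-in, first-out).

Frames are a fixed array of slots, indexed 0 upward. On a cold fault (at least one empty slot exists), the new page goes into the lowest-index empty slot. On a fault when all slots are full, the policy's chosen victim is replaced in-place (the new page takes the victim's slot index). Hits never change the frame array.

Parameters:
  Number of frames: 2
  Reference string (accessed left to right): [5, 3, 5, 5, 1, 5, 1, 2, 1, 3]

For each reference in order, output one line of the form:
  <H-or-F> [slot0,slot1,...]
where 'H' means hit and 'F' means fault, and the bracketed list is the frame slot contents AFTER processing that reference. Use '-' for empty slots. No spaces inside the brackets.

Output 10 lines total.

F [5,-]
F [5,3]
H [5,3]
H [5,3]
F [1,3]
F [1,5]
H [1,5]
F [2,5]
F [2,1]
F [3,1]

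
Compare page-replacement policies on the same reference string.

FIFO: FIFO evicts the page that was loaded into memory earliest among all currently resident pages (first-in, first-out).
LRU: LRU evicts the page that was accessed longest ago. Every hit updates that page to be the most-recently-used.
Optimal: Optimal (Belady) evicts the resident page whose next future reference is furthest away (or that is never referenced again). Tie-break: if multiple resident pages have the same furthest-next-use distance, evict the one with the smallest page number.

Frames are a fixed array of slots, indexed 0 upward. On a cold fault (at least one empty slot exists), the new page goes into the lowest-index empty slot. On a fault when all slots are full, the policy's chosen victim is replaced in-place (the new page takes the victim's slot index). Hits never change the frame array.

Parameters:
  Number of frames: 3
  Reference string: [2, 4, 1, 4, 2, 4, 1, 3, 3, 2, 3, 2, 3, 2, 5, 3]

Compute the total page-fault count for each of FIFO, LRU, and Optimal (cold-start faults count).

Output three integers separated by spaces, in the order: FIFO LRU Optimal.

--- FIFO ---
  step 0: ref 2 -> FAULT, frames=[2,-,-] (faults so far: 1)
  step 1: ref 4 -> FAULT, frames=[2,4,-] (faults so far: 2)
  step 2: ref 1 -> FAULT, frames=[2,4,1] (faults so far: 3)
  step 3: ref 4 -> HIT, frames=[2,4,1] (faults so far: 3)
  step 4: ref 2 -> HIT, frames=[2,4,1] (faults so far: 3)
  step 5: ref 4 -> HIT, frames=[2,4,1] (faults so far: 3)
  step 6: ref 1 -> HIT, frames=[2,4,1] (faults so far: 3)
  step 7: ref 3 -> FAULT, evict 2, frames=[3,4,1] (faults so far: 4)
  step 8: ref 3 -> HIT, frames=[3,4,1] (faults so far: 4)
  step 9: ref 2 -> FAULT, evict 4, frames=[3,2,1] (faults so far: 5)
  step 10: ref 3 -> HIT, frames=[3,2,1] (faults so far: 5)
  step 11: ref 2 -> HIT, frames=[3,2,1] (faults so far: 5)
  step 12: ref 3 -> HIT, frames=[3,2,1] (faults so far: 5)
  step 13: ref 2 -> HIT, frames=[3,2,1] (faults so far: 5)
  step 14: ref 5 -> FAULT, evict 1, frames=[3,2,5] (faults so far: 6)
  step 15: ref 3 -> HIT, frames=[3,2,5] (faults so far: 6)
  FIFO total faults: 6
--- LRU ---
  step 0: ref 2 -> FAULT, frames=[2,-,-] (faults so far: 1)
  step 1: ref 4 -> FAULT, frames=[2,4,-] (faults so far: 2)
  step 2: ref 1 -> FAULT, frames=[2,4,1] (faults so far: 3)
  step 3: ref 4 -> HIT, frames=[2,4,1] (faults so far: 3)
  step 4: ref 2 -> HIT, frames=[2,4,1] (faults so far: 3)
  step 5: ref 4 -> HIT, frames=[2,4,1] (faults so far: 3)
  step 6: ref 1 -> HIT, frames=[2,4,1] (faults so far: 3)
  step 7: ref 3 -> FAULT, evict 2, frames=[3,4,1] (faults so far: 4)
  step 8: ref 3 -> HIT, frames=[3,4,1] (faults so far: 4)
  step 9: ref 2 -> FAULT, evict 4, frames=[3,2,1] (faults so far: 5)
  step 10: ref 3 -> HIT, frames=[3,2,1] (faults so far: 5)
  step 11: ref 2 -> HIT, frames=[3,2,1] (faults so far: 5)
  step 12: ref 3 -> HIT, frames=[3,2,1] (faults so far: 5)
  step 13: ref 2 -> HIT, frames=[3,2,1] (faults so far: 5)
  step 14: ref 5 -> FAULT, evict 1, frames=[3,2,5] (faults so far: 6)
  step 15: ref 3 -> HIT, frames=[3,2,5] (faults so far: 6)
  LRU total faults: 6
--- Optimal ---
  step 0: ref 2 -> FAULT, frames=[2,-,-] (faults so far: 1)
  step 1: ref 4 -> FAULT, frames=[2,4,-] (faults so far: 2)
  step 2: ref 1 -> FAULT, frames=[2,4,1] (faults so far: 3)
  step 3: ref 4 -> HIT, frames=[2,4,1] (faults so far: 3)
  step 4: ref 2 -> HIT, frames=[2,4,1] (faults so far: 3)
  step 5: ref 4 -> HIT, frames=[2,4,1] (faults so far: 3)
  step 6: ref 1 -> HIT, frames=[2,4,1] (faults so far: 3)
  step 7: ref 3 -> FAULT, evict 1, frames=[2,4,3] (faults so far: 4)
  step 8: ref 3 -> HIT, frames=[2,4,3] (faults so far: 4)
  step 9: ref 2 -> HIT, frames=[2,4,3] (faults so far: 4)
  step 10: ref 3 -> HIT, frames=[2,4,3] (faults so far: 4)
  step 11: ref 2 -> HIT, frames=[2,4,3] (faults so far: 4)
  step 12: ref 3 -> HIT, frames=[2,4,3] (faults so far: 4)
  step 13: ref 2 -> HIT, frames=[2,4,3] (faults so far: 4)
  step 14: ref 5 -> FAULT, evict 2, frames=[5,4,3] (faults so far: 5)
  step 15: ref 3 -> HIT, frames=[5,4,3] (faults so far: 5)
  Optimal total faults: 5

Answer: 6 6 5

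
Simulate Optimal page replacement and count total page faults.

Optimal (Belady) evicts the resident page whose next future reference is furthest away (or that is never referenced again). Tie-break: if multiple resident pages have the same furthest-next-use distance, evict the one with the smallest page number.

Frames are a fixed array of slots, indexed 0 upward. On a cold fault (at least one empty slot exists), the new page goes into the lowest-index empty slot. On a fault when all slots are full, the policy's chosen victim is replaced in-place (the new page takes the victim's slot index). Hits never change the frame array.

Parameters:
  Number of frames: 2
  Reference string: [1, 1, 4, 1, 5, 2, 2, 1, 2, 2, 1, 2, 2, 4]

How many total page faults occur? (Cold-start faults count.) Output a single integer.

Answer: 5

Derivation:
Step 0: ref 1 → FAULT, frames=[1,-]
Step 1: ref 1 → HIT, frames=[1,-]
Step 2: ref 4 → FAULT, frames=[1,4]
Step 3: ref 1 → HIT, frames=[1,4]
Step 4: ref 5 → FAULT (evict 4), frames=[1,5]
Step 5: ref 2 → FAULT (evict 5), frames=[1,2]
Step 6: ref 2 → HIT, frames=[1,2]
Step 7: ref 1 → HIT, frames=[1,2]
Step 8: ref 2 → HIT, frames=[1,2]
Step 9: ref 2 → HIT, frames=[1,2]
Step 10: ref 1 → HIT, frames=[1,2]
Step 11: ref 2 → HIT, frames=[1,2]
Step 12: ref 2 → HIT, frames=[1,2]
Step 13: ref 4 → FAULT (evict 1), frames=[4,2]
Total faults: 5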